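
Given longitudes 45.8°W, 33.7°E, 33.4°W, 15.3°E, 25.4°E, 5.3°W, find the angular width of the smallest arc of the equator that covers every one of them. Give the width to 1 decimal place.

Sort the longitudes: -45.8°, -33.4°, -5.3°, +15.3°, +25.4°, +33.7°.
Eastward gaps between consecutive values (wrapping around): 12.4°, 28.1°, 20.6°, 10.1°, 8.3°, 280.5°.
Largest gap = 280.5° ⇒ minimal covering band is its complement: 360° − 280.5° = 79.5°.
Band runs from -45.8° eastward to +33.7°.

79.5°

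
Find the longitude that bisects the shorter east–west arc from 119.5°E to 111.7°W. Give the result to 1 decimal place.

176.1°W

Signed shortest Δλ from +119.5° to -111.7° is +128.8°.
Midpoint longitude = +119.5° + (+128.8°)/2 = +119.5° + 64.4° = +183.9°.
Normalise into (−180°, 180°]: -176.1°.
(The naïve average (+119.5 + -111.7)/2 = 3.9° is on the wrong side of the globe.)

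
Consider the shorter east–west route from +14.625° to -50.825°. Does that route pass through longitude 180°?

No

Signed shortest Δλ = ((-50.825 − 14.625 + 180) mod 360) − 180 = -65.45°.
Going west by 65.45° from +14.625° reaches -50.825° without touching 180°.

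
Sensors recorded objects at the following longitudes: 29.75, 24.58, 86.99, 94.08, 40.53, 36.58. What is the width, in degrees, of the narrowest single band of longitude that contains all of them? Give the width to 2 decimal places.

Sort the longitudes: +24.58°, +29.75°, +36.58°, +40.53°, +86.99°, +94.08°.
Eastward gaps between consecutive values (wrapping around): 5.17°, 6.83°, 3.95°, 46.46°, 7.09°, 290.50°.
Largest gap = 290.50° ⇒ minimal covering band is its complement: 360° − 290.50° = 69.50°.
Band runs from +24.58° eastward to +94.08°.

69.50°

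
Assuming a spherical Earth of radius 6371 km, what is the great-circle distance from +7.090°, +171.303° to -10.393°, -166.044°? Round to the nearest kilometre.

Δλ = -166.044 − 171.303 = -337.347°; wrapped into (−180°, 180°]: 22.653°.
Δφ = -10.393 − 7.090 = -17.483°.
a = sin²(Δφ/2) + cos φ₁ · cos φ₂ · sin²(Δλ/2) = 0.060747.
c = 2·atan2(√a, √(1−a)) = 0.49807 rad → d = 6371·c ≈ 3173.20 km.

3173 km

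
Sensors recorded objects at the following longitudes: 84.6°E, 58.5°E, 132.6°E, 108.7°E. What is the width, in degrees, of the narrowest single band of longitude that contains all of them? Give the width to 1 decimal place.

Sort the longitudes: +58.5°, +84.6°, +108.7°, +132.6°.
Eastward gaps between consecutive values (wrapping around): 26.1°, 24.1°, 23.9°, 285.9°.
Largest gap = 285.9° ⇒ minimal covering band is its complement: 360° − 285.9° = 74.1°.
Band runs from +58.5° eastward to +132.6°.

74.1°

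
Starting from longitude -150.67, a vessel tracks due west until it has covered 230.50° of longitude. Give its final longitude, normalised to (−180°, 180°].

-21.17°

Start at -150.67°; shift −230.50° → -381.17°.
-381.17° lies outside (−180°, 180°]; add 360° → -21.17°.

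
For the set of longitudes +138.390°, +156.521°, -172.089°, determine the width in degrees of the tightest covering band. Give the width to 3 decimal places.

49.521°

Sort the longitudes: -172.089°, +138.390°, +156.521°.
Eastward gaps between consecutive values (wrapping around): 310.479°, 18.131°, 31.390°.
Largest gap = 310.479° ⇒ minimal covering band is its complement: 360° − 310.479° = 49.521°.
Band runs from +138.390° eastward to -172.089°, crossing the antimeridian.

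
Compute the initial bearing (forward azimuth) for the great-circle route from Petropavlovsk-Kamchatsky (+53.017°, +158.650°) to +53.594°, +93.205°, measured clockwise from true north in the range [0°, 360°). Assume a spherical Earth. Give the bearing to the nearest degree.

298°

Δλ = 93.205 − 158.650 = -65.445°.
θ = atan2( sin Δλ · cos φ₂ , cos φ₁ · sin φ₂ − sin φ₁ · cos φ₂ · cos Δλ )
  = atan2(-0.53983, 0.28715) = -61.990° → normalised to [0°, 360°): 298.010°.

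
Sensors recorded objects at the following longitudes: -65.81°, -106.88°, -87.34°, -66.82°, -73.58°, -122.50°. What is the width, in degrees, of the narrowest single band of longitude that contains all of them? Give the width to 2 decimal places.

56.69°

Sort the longitudes: -122.50°, -106.88°, -87.34°, -73.58°, -66.82°, -65.81°.
Eastward gaps between consecutive values (wrapping around): 15.62°, 19.54°, 13.76°, 6.76°, 1.01°, 303.31°.
Largest gap = 303.31° ⇒ minimal covering band is its complement: 360° − 303.31° = 56.69°.
Band runs from -122.50° eastward to -65.81°.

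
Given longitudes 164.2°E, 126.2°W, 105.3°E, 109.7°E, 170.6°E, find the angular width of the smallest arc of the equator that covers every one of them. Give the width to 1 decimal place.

Sort the longitudes: -126.2°, +105.3°, +109.7°, +164.2°, +170.6°.
Eastward gaps between consecutive values (wrapping around): 231.5°, 4.4°, 54.5°, 6.4°, 63.2°.
Largest gap = 231.5° ⇒ minimal covering band is its complement: 360° − 231.5° = 128.5°.
Band runs from +105.3° eastward to -126.2°, crossing the antimeridian.

128.5°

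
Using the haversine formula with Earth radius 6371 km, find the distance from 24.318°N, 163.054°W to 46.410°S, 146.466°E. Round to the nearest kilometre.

9359 km

Δλ = 146.466 − -163.054 = 309.520°; wrapped into (−180°, 180°]: -50.480°.
Δφ = -46.410 − 24.318 = -70.728°.
a = sin²(Δφ/2) + cos φ₁ · cos φ₂ · sin²(Δλ/2) = 0.449218.
c = 2·atan2(√a, √(1−a)) = 1.46906 rad → d = 6371·c ≈ 9359.36 km.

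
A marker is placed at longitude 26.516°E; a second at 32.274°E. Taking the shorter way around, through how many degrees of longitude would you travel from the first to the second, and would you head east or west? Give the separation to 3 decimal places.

Raw difference: 32.274 − 26.516 = 5.758°.
Normalise into (−180°, 180°]: 5.758° stays 5.758°.
Positive ⇒ the second point lies to the east; separation 5.758°.

5.758° east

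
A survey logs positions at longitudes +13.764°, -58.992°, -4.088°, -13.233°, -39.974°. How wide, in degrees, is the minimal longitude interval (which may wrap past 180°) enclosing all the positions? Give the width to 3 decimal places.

72.756°

Sort the longitudes: -58.992°, -39.974°, -13.233°, -4.088°, +13.764°.
Eastward gaps between consecutive values (wrapping around): 19.018°, 26.741°, 9.145°, 17.852°, 287.244°.
Largest gap = 287.244° ⇒ minimal covering band is its complement: 360° − 287.244° = 72.756°.
Band runs from -58.992° eastward to +13.764°.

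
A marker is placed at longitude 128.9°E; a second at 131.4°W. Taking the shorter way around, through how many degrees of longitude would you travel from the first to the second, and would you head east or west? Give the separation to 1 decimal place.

99.7° east

Raw difference: -131.4 − 128.9 = -260.3°.
Normalise into (−180°, 180°]: -260.3° + 360° = 99.7°.
Positive ⇒ the second point lies to the east; separation 99.7°.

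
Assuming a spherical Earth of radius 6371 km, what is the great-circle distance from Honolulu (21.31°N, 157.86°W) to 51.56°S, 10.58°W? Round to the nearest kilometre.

Δλ = -10.58 − -157.86 = 147.28°.
Δφ = -51.56 − 21.31 = -72.87°.
a = sin²(Δφ/2) + cos φ₁ · cos φ₂ · sin²(Δλ/2) = 0.885966.
c = 2·atan2(√a, √(1−a)) = 2.45267 rad → d = 6371·c ≈ 15625.96 km.

15626 km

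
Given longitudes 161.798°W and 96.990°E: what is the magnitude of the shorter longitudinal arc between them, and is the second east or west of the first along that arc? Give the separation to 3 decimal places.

Raw difference: 96.990 − -161.798 = 258.788°.
Normalise into (−180°, 180°]: 258.788° − 360° = -101.212°.
Negative ⇒ the second point lies to the west; separation 101.212°.

101.212° west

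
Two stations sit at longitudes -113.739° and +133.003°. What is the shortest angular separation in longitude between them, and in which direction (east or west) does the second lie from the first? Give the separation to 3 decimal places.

Raw difference: 133.003 − -113.739 = 246.742°.
Normalise into (−180°, 180°]: 246.742° − 360° = -113.258°.
Negative ⇒ the second point lies to the west; separation 113.258°.

113.258° west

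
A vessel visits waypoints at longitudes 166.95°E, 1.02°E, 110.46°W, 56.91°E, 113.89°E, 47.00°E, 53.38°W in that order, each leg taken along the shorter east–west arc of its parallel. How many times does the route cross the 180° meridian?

Leg 1: +166.95° → +1.02°, shortest Δλ = -165.93° (west) — does not cross 180°.
Leg 2: +1.02° → -110.46°, shortest Δλ = -111.48° (west) — does not cross 180°.
Leg 3: -110.46° → +56.91°, shortest Δλ = 167.37° (east) — does not cross 180°.
Leg 4: +56.91° → +113.89°, shortest Δλ = 56.98° (east) — does not cross 180°.
Leg 5: +113.89° → +47.00°, shortest Δλ = -66.89° (west) — does not cross 180°.
Leg 6: +47.00° → -53.38°, shortest Δλ = -100.38° (west) — does not cross 180°.
Total crossings: 0.

0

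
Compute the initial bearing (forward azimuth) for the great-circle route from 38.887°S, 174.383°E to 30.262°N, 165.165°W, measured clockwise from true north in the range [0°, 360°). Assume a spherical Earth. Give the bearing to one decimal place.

Δλ = -165.165 − 174.383 = -339.548°; wrapped into (−180°, 180°]: 20.452°.
θ = atan2( sin Δλ · cos φ₂ , cos φ₁ · sin φ₂ − sin φ₁ · cos φ₂ · cos Δλ )
  = atan2(0.30181, 0.90033) = 18.532° → normalised to [0°, 360°): 18.532°.

18.5°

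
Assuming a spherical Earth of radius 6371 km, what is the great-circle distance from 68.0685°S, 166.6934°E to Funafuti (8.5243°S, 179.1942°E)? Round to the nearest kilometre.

6686 km

Δλ = 179.1942 − 166.6934 = 12.5008°.
Δφ = -8.5243 − -68.0685 = 59.5442°.
a = sin²(Δφ/2) + cos φ₁ · cos φ₂ · sin²(Δλ/2) = 0.250942.
c = 2·atan2(√a, √(1−a)) = 1.04937 rad → d = 6371·c ≈ 6685.54 km.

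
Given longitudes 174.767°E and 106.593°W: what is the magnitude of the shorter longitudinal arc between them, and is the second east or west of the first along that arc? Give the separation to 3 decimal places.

Raw difference: -106.593 − 174.767 = -281.36°.
Normalise into (−180°, 180°]: -281.36° + 360° = 78.64°.
Positive ⇒ the second point lies to the east; separation 78.640°.

78.640° east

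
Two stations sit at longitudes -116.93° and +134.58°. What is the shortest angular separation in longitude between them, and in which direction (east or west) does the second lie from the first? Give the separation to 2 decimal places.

Raw difference: 134.58 − -116.93 = 251.51°.
Normalise into (−180°, 180°]: 251.51° − 360° = -108.49°.
Negative ⇒ the second point lies to the west; separation 108.49°.

108.49° west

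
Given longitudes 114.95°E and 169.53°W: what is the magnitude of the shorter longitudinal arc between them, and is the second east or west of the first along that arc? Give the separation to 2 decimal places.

75.52° east

Raw difference: -169.53 − 114.95 = -284.48°.
Normalise into (−180°, 180°]: -284.48° + 360° = 75.52°.
Positive ⇒ the second point lies to the east; separation 75.52°.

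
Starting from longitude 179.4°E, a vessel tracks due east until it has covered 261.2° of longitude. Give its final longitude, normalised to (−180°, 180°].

80.6°E

Start at +179.4°; shift +261.2° → +440.6°.
+440.6° lies outside (−180°, 180°]; subtract 360° → +80.6°.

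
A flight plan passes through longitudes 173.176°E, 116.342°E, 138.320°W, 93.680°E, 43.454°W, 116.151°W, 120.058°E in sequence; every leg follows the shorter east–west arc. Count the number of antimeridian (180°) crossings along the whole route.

3

Leg 1: +173.176° → +116.342°, shortest Δλ = -56.834° (west) — does not cross 180°.
Leg 2: +116.342° → -138.320°, shortest Δλ = 105.338° (east) — crosses 180°.
Leg 3: -138.320° → +93.680°, shortest Δλ = -128.0° (west) — crosses 180°.
Leg 4: +93.680° → -43.454°, shortest Δλ = -137.134° (west) — does not cross 180°.
Leg 5: -43.454° → -116.151°, shortest Δλ = -72.697° (west) — does not cross 180°.
Leg 6: -116.151° → +120.058°, shortest Δλ = -123.791° (west) — crosses 180°.
Total crossings: 3.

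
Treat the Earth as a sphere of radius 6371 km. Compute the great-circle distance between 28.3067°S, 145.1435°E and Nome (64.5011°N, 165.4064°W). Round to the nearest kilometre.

Δλ = -165.4064 − 145.1435 = -310.5499°; wrapped into (−180°, 180°]: 49.4501°.
Δφ = 64.5011 − -28.3067 = 92.8078°.
a = sin²(Δφ/2) + cos φ₁ · cos φ₂ · sin²(Δλ/2) = 0.590800.
c = 2·atan2(√a, √(1−a)) = 1.75341 rad → d = 6371·c ≈ 11170.97 km.

11171 km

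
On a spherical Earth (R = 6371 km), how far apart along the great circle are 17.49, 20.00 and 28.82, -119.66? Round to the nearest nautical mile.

7173 nmi

Δλ = -119.66 − 20.00 = -139.66°.
Δφ = 28.82 − 17.49 = 11.33°.
a = sin²(Δφ/2) + cos φ₁ · cos φ₂ · sin²(Δλ/2) = 0.746028.
c = 2·atan2(√a, √(1−a)) = 2.08525 rad → d = 6371·c ≈ 13285.11 km ≈ 7173.38 nmi.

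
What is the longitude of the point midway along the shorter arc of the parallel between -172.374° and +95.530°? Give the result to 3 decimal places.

+141.578°

Signed shortest Δλ from -172.374° to +95.530° is -92.096°.
Midpoint longitude = -172.374° + (-92.096°)/2 = -172.374° − 46.048° = -218.422°.
Normalise into (−180°, 180°]: +141.578°.
(The naïve average (-172.374 + +95.530)/2 = -38.422° is on the wrong side of the globe.)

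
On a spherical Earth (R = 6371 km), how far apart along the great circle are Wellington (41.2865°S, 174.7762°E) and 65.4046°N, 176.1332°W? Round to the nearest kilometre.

11890 km

Δλ = -176.1332 − 174.7762 = -350.9094°; wrapped into (−180°, 180°]: 9.0906°.
Δφ = 65.4046 − -41.2865 = 106.6911°.
a = sin²(Δφ/2) + cos φ₁ · cos φ₂ · sin²(Δλ/2) = 0.645570.
c = 2·atan2(√a, √(1−a)) = 1.86621 rad → d = 6371·c ≈ 11889.65 km.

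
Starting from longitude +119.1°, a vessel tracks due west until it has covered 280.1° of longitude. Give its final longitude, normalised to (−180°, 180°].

-161.0°

Start at +119.1°; shift −280.1° → -161.0°.
-161.0° already lies in (−180°, 180°].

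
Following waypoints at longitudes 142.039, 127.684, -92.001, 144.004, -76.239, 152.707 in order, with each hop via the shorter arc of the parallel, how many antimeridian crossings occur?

Leg 1: +142.039° → +127.684°, shortest Δλ = -14.355° (west) — does not cross 180°.
Leg 2: +127.684° → -92.001°, shortest Δλ = 140.315° (east) — crosses 180°.
Leg 3: -92.001° → +144.004°, shortest Δλ = -123.995° (west) — crosses 180°.
Leg 4: +144.004° → -76.239°, shortest Δλ = 139.757° (east) — crosses 180°.
Leg 5: -76.239° → +152.707°, shortest Δλ = -131.054° (west) — crosses 180°.
Total crossings: 4.

4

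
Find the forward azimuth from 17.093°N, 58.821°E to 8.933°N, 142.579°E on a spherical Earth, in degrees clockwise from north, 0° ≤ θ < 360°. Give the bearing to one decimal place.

Δλ = 142.579 − 58.821 = 83.758°.
θ = atan2( sin Δλ · cos φ₂ , cos φ₁ · sin φ₂ − sin φ₁ · cos φ₂ · cos Δλ )
  = atan2(0.98201, 0.11685) = 83.214° → normalised to [0°, 360°): 83.214°.

83.2°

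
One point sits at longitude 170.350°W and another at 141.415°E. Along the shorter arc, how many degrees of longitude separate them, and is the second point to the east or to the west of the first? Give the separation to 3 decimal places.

Raw difference: 141.415 − -170.350 = 311.765°.
Normalise into (−180°, 180°]: 311.765° − 360° = -48.235°.
Negative ⇒ the second point lies to the west; separation 48.235°.

48.235° west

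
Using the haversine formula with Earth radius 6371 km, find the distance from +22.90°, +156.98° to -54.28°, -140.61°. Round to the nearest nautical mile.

5634 nmi

Δλ = -140.61 − 156.98 = -297.59°; wrapped into (−180°, 180°]: 62.41°.
Δφ = -54.28 − 22.90 = -77.18°.
a = sin²(Δφ/2) + cos φ₁ · cos φ₂ · sin²(Δλ/2) = 0.533420.
c = 2·atan2(√a, √(1−a)) = 1.63769 rad → d = 6371·c ≈ 10433.70 km ≈ 5633.74 nmi.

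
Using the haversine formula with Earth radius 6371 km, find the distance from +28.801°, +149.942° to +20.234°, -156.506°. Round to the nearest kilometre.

5457 km

Δλ = -156.506 − 149.942 = -306.448°; wrapped into (−180°, 180°]: 53.552°.
Δφ = 20.234 − 28.801 = -8.567°.
a = sin²(Δφ/2) + cos φ₁ · cos φ₂ · sin²(Δλ/2) = 0.172451.
c = 2·atan2(√a, √(1−a)) = 0.85648 rad → d = 6371·c ≈ 5456.66 km.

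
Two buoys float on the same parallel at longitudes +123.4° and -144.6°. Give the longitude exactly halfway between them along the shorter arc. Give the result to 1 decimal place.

+169.4°

Signed shortest Δλ from +123.4° to -144.6° is +92.0°.
Midpoint longitude = +123.4° + (+92.0°)/2 = +123.4° + 46.0° = +169.4°.
(The naïve average (+123.4 + -144.6)/2 = -10.6° is on the wrong side of the globe.)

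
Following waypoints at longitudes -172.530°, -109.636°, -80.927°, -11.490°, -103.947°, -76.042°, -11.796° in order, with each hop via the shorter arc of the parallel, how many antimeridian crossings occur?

0

Leg 1: -172.530° → -109.636°, shortest Δλ = 62.894° (east) — does not cross 180°.
Leg 2: -109.636° → -80.927°, shortest Δλ = 28.709° (east) — does not cross 180°.
Leg 3: -80.927° → -11.490°, shortest Δλ = 69.437° (east) — does not cross 180°.
Leg 4: -11.490° → -103.947°, shortest Δλ = -92.457° (west) — does not cross 180°.
Leg 5: -103.947° → -76.042°, shortest Δλ = 27.905° (east) — does not cross 180°.
Leg 6: -76.042° → -11.796°, shortest Δλ = 64.246° (east) — does not cross 180°.
Total crossings: 0.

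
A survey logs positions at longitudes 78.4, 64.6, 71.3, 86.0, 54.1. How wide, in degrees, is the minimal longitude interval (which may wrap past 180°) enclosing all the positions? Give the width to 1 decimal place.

31.9°

Sort the longitudes: +54.1°, +64.6°, +71.3°, +78.4°, +86.0°.
Eastward gaps between consecutive values (wrapping around): 10.5°, 6.7°, 7.1°, 7.6°, 328.1°.
Largest gap = 328.1° ⇒ minimal covering band is its complement: 360° − 328.1° = 31.9°.
Band runs from +54.1° eastward to +86.0°.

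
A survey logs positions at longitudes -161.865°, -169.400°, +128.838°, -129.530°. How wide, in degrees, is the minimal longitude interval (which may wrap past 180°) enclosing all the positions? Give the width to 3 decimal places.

101.632°

Sort the longitudes: -169.400°, -161.865°, -129.530°, +128.838°.
Eastward gaps between consecutive values (wrapping around): 7.535°, 32.335°, 258.368°, 61.762°.
Largest gap = 258.368° ⇒ minimal covering band is its complement: 360° − 258.368° = 101.632°.
Band runs from +128.838° eastward to -129.530°, crossing the antimeridian.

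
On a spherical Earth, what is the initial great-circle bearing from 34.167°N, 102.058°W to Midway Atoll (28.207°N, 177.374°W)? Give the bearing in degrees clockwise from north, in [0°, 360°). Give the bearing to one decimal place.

287.3°

Δλ = -177.374 − -102.058 = -75.316°.
θ = atan2( sin Δλ · cos φ₂ , cos φ₁ · sin φ₂ − sin φ₁ · cos φ₂ · cos Δλ )
  = atan2(-0.85246, 0.26562) = -72.693° → normalised to [0°, 360°): 287.307°.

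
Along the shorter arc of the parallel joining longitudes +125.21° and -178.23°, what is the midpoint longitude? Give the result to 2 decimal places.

+153.49°

Signed shortest Δλ from +125.21° to -178.23° is +56.56°.
Midpoint longitude = +125.21° + (+56.56°)/2 = +125.21° + 28.28° = +153.49°.
(The naïve average (+125.21 + -178.23)/2 = -26.51° is on the wrong side of the globe.)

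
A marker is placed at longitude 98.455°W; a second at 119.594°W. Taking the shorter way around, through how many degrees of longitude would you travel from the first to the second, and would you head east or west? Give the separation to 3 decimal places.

Raw difference: -119.594 − -98.455 = -21.139°.
Normalise into (−180°, 180°]: -21.139° stays -21.139°.
Negative ⇒ the second point lies to the west; separation 21.139°.

21.139° west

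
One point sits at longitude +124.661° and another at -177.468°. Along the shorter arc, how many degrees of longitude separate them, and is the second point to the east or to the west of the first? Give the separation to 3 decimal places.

57.871° east

Raw difference: -177.468 − 124.661 = -302.129°.
Normalise into (−180°, 180°]: -302.129° + 360° = 57.871°.
Positive ⇒ the second point lies to the east; separation 57.871°.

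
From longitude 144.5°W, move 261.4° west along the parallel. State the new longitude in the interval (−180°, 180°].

45.9°W

Start at -144.5°; shift −261.4° → -405.9°.
-405.9° lies outside (−180°, 180°]; add 360° → -45.9°.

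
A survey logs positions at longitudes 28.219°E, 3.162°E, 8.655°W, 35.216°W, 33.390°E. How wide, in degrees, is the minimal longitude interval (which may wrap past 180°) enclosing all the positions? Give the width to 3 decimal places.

Sort the longitudes: -35.216°, -8.655°, +3.162°, +28.219°, +33.390°.
Eastward gaps between consecutive values (wrapping around): 26.561°, 11.817°, 25.057°, 5.171°, 291.394°.
Largest gap = 291.394° ⇒ minimal covering band is its complement: 360° − 291.394° = 68.606°.
Band runs from -35.216° eastward to +33.390°.

68.606°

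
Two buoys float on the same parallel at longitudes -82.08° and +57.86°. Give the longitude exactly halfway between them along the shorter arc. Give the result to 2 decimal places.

Signed shortest Δλ from -82.08° to +57.86° is +139.94°.
Midpoint longitude = -82.08° + (+139.94°)/2 = -82.08° + 69.97° = -12.11°.

-12.11°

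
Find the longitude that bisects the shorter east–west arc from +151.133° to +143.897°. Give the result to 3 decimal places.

Signed shortest Δλ from +151.133° to +143.897° is -7.236°.
Midpoint longitude = +151.133° + (-7.236°)/2 = +151.133° − 3.618° = +147.515°.

+147.515°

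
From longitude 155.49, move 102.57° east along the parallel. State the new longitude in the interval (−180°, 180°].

-101.94°

Start at +155.49°; shift +102.57° → +258.06°.
+258.06° lies outside (−180°, 180°]; subtract 360° → -101.94°.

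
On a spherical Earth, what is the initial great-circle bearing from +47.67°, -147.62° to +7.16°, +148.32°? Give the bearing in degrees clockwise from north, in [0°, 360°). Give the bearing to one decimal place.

255.1°

Δλ = 148.32 − -147.62 = 295.94°; wrapped into (−180°, 180°]: -64.06°.
θ = atan2( sin Δλ · cos φ₂ , cos φ₁ · sin φ₂ − sin φ₁ · cos φ₂ · cos Δλ )
  = atan2(-0.89224, -0.23693) = -104.871° → normalised to [0°, 360°): 255.129°.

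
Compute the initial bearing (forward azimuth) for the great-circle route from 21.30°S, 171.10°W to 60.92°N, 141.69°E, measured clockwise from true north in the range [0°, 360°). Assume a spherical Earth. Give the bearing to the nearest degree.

339°

Δλ = 141.69 − -171.10 = 312.79°; wrapped into (−180°, 180°]: -47.21°.
θ = atan2( sin Δλ · cos φ₂ , cos φ₁ · sin φ₂ − sin φ₁ · cos φ₂ · cos Δλ )
  = atan2(-0.35667, 0.93418) = -20.897° → normalised to [0°, 360°): 339.103°.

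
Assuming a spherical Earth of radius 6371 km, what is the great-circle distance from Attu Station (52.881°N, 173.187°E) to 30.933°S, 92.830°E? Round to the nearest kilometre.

Δλ = 92.830 − 173.187 = -80.357°.
Δφ = -30.933 − 52.881 = -83.814°.
a = sin²(Δφ/2) + cos φ₁ · cos φ₂ · sin²(Δλ/2) = 0.661587.
c = 2·atan2(√a, √(1−a)) = 1.89988 rad → d = 6371·c ≈ 12104.12 km.

12104 km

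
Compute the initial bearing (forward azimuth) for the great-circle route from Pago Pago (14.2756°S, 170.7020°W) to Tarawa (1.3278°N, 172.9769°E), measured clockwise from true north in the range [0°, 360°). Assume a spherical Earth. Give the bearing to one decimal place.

312.7°

Δλ = 172.9769 − -170.7020 = 343.6789°; wrapped into (−180°, 180°]: -16.3211°.
θ = atan2( sin Δλ · cos φ₂ , cos φ₁ · sin φ₂ − sin φ₁ · cos φ₂ · cos Δλ )
  = atan2(-0.28094, 0.25904) = -47.323° → normalised to [0°, 360°): 312.677°.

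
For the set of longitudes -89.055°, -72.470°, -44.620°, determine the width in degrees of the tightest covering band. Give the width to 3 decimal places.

Sort the longitudes: -89.055°, -72.470°, -44.620°.
Eastward gaps between consecutive values (wrapping around): 16.585°, 27.850°, 315.565°.
Largest gap = 315.565° ⇒ minimal covering band is its complement: 360° − 315.565° = 44.435°.
Band runs from -89.055° eastward to -44.620°.

44.435°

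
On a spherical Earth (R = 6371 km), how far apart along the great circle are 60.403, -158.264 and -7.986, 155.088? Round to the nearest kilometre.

Δλ = 155.088 − -158.264 = 313.352°; wrapped into (−180°, 180°]: -46.648°.
Δφ = -7.986 − 60.403 = -68.389°.
a = sin²(Δφ/2) + cos φ₁ · cos φ₂ · sin²(Δλ/2) = 0.392521.
c = 2·atan2(√a, √(1−a)) = 1.35415 rad → d = 6371·c ≈ 8627.28 km.

8627 km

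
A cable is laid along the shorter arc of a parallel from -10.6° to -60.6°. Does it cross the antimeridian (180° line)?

No

Signed shortest Δλ = ((-60.6 − -10.6 + 180) mod 360) − 180 = -50.0°.
Going west by 50.0° from -10.6° reaches -60.6° without touching 180°.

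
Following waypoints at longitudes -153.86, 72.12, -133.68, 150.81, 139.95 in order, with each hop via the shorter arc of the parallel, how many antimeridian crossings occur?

3

Leg 1: -153.86° → +72.12°, shortest Δλ = -134.02° (west) — crosses 180°.
Leg 2: +72.12° → -133.68°, shortest Δλ = 154.2° (east) — crosses 180°.
Leg 3: -133.68° → +150.81°, shortest Δλ = -75.51° (west) — crosses 180°.
Leg 4: +150.81° → +139.95°, shortest Δλ = -10.86° (west) — does not cross 180°.
Total crossings: 3.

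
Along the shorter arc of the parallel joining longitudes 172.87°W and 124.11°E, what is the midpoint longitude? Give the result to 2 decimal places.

155.62°E

Signed shortest Δλ from -172.87° to +124.11° is -63.02°.
Midpoint longitude = -172.87° + (-63.02°)/2 = -172.87° − 31.51° = -204.38°.
Normalise into (−180°, 180°]: +155.62°.
(The naïve average (-172.87 + +124.11)/2 = -24.38° is on the wrong side of the globe.)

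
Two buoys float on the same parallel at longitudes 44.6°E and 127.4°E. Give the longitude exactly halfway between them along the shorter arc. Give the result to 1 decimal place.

86.0°E

Signed shortest Δλ from +44.6° to +127.4° is +82.8°.
Midpoint longitude = +44.6° + (+82.8°)/2 = +44.6° + 41.4° = +86.0°.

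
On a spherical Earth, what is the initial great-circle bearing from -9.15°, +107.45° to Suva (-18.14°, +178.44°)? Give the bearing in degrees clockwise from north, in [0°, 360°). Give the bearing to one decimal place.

Δλ = 178.44 − 107.45 = 70.99°.
θ = atan2( sin Δλ · cos φ₂ , cos φ₁ · sin φ₂ − sin φ₁ · cos φ₂ · cos Δλ )
  = atan2(0.89847, -0.25815) = 106.031° → normalised to [0°, 360°): 106.031°.

106.0°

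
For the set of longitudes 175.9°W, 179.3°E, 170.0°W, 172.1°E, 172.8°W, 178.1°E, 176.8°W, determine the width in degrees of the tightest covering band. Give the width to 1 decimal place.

17.9°

Sort the longitudes: -176.8°, -175.9°, -172.8°, -170.0°, +172.1°, +178.1°, +179.3°.
Eastward gaps between consecutive values (wrapping around): 0.9°, 3.1°, 2.8°, 342.1°, 6.0°, 1.2°, 3.9°.
Largest gap = 342.1° ⇒ minimal covering band is its complement: 360° − 342.1° = 17.9°.
Band runs from +172.1° eastward to -170.0°, crossing the antimeridian.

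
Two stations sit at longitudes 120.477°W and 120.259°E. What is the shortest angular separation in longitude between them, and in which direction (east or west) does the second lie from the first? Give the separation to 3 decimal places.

119.264° west

Raw difference: 120.259 − -120.477 = 240.736°.
Normalise into (−180°, 180°]: 240.736° − 360° = -119.264°.
Negative ⇒ the second point lies to the west; separation 119.264°.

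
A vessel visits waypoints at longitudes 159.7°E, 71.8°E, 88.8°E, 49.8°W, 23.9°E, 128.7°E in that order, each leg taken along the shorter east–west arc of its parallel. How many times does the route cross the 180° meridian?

Leg 1: +159.7° → +71.8°, shortest Δλ = -87.9° (west) — does not cross 180°.
Leg 2: +71.8° → +88.8°, shortest Δλ = 17.0° (east) — does not cross 180°.
Leg 3: +88.8° → -49.8°, shortest Δλ = -138.6° (west) — does not cross 180°.
Leg 4: -49.8° → +23.9°, shortest Δλ = 73.7° (east) — does not cross 180°.
Leg 5: +23.9° → +128.7°, shortest Δλ = 104.8° (east) — does not cross 180°.
Total crossings: 0.

0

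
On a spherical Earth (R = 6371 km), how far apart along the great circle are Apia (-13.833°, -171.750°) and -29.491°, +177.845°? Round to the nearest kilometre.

Δλ = 177.845 − -171.750 = 349.595°; wrapped into (−180°, 180°]: -10.405°.
Δφ = -29.491 − -13.833 = -15.658°.
a = sin²(Δφ/2) + cos φ₁ · cos φ₂ · sin²(Δλ/2) = 0.025504.
c = 2·atan2(√a, √(1−a)) = 0.32078 rad → d = 6371·c ≈ 2043.66 km.

2044 km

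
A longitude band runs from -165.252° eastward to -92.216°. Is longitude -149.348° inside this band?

Yes

Band width going east from -165.252° to -92.216°: ((-92.216 − -165.252) mod 360) = 73.036°.
Offset of -149.348° east of the west edge: ((-149.348 − -165.252) mod 360) = 15.904°.
15.904° ≤ 73.036° ⇒ inside.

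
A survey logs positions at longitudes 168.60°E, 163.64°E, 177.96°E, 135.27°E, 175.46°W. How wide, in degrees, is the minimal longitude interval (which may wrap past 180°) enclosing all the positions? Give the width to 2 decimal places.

Sort the longitudes: -175.46°, +135.27°, +163.64°, +168.60°, +177.96°.
Eastward gaps between consecutive values (wrapping around): 310.73°, 28.37°, 4.96°, 9.36°, 6.58°.
Largest gap = 310.73° ⇒ minimal covering band is its complement: 360° − 310.73° = 49.27°.
Band runs from +135.27° eastward to -175.46°, crossing the antimeridian.

49.27°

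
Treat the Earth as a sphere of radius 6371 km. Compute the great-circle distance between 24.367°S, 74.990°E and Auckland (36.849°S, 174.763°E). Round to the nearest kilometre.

Δλ = 174.763 − 74.990 = 99.773°.
Δφ = -36.849 − -24.367 = -12.482°.
a = sin²(Δφ/2) + cos φ₁ · cos φ₂ · sin²(Δλ/2) = 0.438153.
c = 2·atan2(√a, √(1−a)) = 1.44678 rad → d = 6371·c ≈ 9217.46 km.

9217 km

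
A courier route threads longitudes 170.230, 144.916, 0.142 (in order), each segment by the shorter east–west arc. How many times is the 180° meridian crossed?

Leg 1: +170.230° → +144.916°, shortest Δλ = -25.314° (west) — does not cross 180°.
Leg 2: +144.916° → +0.142°, shortest Δλ = -144.774° (west) — does not cross 180°.
Total crossings: 0.

0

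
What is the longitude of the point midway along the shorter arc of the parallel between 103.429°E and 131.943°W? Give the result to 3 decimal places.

165.743°E

Signed shortest Δλ from +103.429° to -131.943° is +124.628°.
Midpoint longitude = +103.429° + (+124.628°)/2 = +103.429° + 62.314° = +165.743°.
(The naïve average (+103.429 + -131.943)/2 = -14.257° is on the wrong side of the globe.)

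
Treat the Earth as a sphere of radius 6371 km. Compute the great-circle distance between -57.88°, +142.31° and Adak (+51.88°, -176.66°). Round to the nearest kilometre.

12760 km

Δλ = -176.66 − 142.31 = -318.97°; wrapped into (−180°, 180°]: 41.03°.
Δφ = 51.88 − -57.88 = 109.76°.
a = sin²(Δφ/2) + cos φ₁ · cos φ₂ · sin²(Δλ/2) = 0.709352.
c = 2·atan2(√a, √(1−a)) = 2.00281 rad → d = 6371·c ≈ 12759.92 km.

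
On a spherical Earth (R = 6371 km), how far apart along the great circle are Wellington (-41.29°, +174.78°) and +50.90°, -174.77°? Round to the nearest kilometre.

10301 km

Δλ = -174.77 − 174.78 = -349.55°; wrapped into (−180°, 180°]: 10.45°.
Δφ = 50.90 − -41.29 = 92.19°.
a = sin²(Δφ/2) + cos φ₁ · cos φ₂ · sin²(Δλ/2) = 0.523037.
c = 2·atan2(√a, √(1−a)) = 1.61689 rad → d = 6371·c ≈ 10301.18 km.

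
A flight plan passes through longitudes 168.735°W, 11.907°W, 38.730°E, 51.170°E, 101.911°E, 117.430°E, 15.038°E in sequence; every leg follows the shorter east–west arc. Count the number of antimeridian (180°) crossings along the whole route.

0

Leg 1: -168.735° → -11.907°, shortest Δλ = 156.828° (east) — does not cross 180°.
Leg 2: -11.907° → +38.730°, shortest Δλ = 50.637° (east) — does not cross 180°.
Leg 3: +38.730° → +51.170°, shortest Δλ = 12.44° (east) — does not cross 180°.
Leg 4: +51.170° → +101.911°, shortest Δλ = 50.741° (east) — does not cross 180°.
Leg 5: +101.911° → +117.430°, shortest Δλ = 15.519° (east) — does not cross 180°.
Leg 6: +117.430° → +15.038°, shortest Δλ = -102.392° (west) — does not cross 180°.
Total crossings: 0.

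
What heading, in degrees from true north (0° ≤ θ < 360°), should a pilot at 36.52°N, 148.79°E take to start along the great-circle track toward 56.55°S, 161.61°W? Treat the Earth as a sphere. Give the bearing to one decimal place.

154.6°

Δλ = -161.61 − 148.79 = -310.40°; wrapped into (−180°, 180°]: 49.60°.
θ = atan2( sin Δλ · cos φ₂ , cos φ₁ · sin φ₂ − sin φ₁ · cos φ₂ · cos Δλ )
  = atan2(0.41977, -0.88314) = 154.578° → normalised to [0°, 360°): 154.578°.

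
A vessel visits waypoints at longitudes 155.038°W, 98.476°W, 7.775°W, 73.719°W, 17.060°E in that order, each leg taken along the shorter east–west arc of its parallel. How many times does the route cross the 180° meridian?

0

Leg 1: -155.038° → -98.476°, shortest Δλ = 56.562° (east) — does not cross 180°.
Leg 2: -98.476° → -7.775°, shortest Δλ = 90.701° (east) — does not cross 180°.
Leg 3: -7.775° → -73.719°, shortest Δλ = -65.944° (west) — does not cross 180°.
Leg 4: -73.719° → +17.060°, shortest Δλ = 90.779° (east) — does not cross 180°.
Total crossings: 0.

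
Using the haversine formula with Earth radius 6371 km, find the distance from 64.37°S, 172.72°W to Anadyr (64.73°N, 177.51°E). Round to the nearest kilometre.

Δλ = 177.51 − -172.72 = 350.23°; wrapped into (−180°, 180°]: -9.77°.
Δφ = 64.73 − -64.37 = 129.10°.
a = sin²(Δφ/2) + cos φ₁ · cos φ₂ · sin²(Δλ/2) = 0.816677.
c = 2·atan2(√a, √(1−a)) = 2.25668 rad → d = 6371·c ≈ 14377.28 km.

14377 km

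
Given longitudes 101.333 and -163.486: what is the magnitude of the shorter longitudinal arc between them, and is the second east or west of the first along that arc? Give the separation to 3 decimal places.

95.181° east

Raw difference: -163.486 − 101.333 = -264.819°.
Normalise into (−180°, 180°]: -264.819° + 360° = 95.181°.
Positive ⇒ the second point lies to the east; separation 95.181°.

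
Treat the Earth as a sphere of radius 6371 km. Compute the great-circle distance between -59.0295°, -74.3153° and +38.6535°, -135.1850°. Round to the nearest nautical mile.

Δλ = -135.1850 − -74.3153 = -60.8697°.
Δφ = 38.6535 − -59.0295 = 97.6830°.
a = sin²(Δφ/2) + cos φ₁ · cos φ₂ · sin²(Δλ/2) = 0.669966.
c = 2·atan2(√a, √(1−a)) = 1.91764 rad → d = 6371·c ≈ 12217.29 km ≈ 6596.81 nmi.

6597 nmi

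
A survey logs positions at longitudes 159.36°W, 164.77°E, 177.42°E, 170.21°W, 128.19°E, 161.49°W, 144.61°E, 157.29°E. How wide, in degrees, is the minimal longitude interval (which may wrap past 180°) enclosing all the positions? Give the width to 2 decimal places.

Sort the longitudes: -170.21°, -161.49°, -159.36°, +128.19°, +144.61°, +157.29°, +164.77°, +177.42°.
Eastward gaps between consecutive values (wrapping around): 8.72°, 2.13°, 287.55°, 16.42°, 12.68°, 7.48°, 12.65°, 12.37°.
Largest gap = 287.55° ⇒ minimal covering band is its complement: 360° − 287.55° = 72.45°.
Band runs from +128.19° eastward to -159.36°, crossing the antimeridian.

72.45°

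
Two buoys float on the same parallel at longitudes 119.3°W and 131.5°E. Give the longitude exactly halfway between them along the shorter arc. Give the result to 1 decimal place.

173.9°W

Signed shortest Δλ from -119.3° to +131.5° is -109.2°.
Midpoint longitude = -119.3° + (-109.2°)/2 = -119.3° − 54.6° = -173.9°.
(The naïve average (-119.3 + +131.5)/2 = 6.1° is on the wrong side of the globe.)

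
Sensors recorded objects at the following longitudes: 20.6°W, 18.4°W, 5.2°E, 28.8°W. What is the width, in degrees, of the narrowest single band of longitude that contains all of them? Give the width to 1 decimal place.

Sort the longitudes: -28.8°, -20.6°, -18.4°, +5.2°.
Eastward gaps between consecutive values (wrapping around): 8.2°, 2.2°, 23.6°, 326.0°.
Largest gap = 326.0° ⇒ minimal covering band is its complement: 360° − 326.0° = 34.0°.
Band runs from -28.8° eastward to +5.2°.

34.0°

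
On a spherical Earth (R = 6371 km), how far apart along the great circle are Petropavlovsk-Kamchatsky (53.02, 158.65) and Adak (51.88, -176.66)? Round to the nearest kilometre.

Δλ = -176.66 − 158.65 = -335.31°; wrapped into (−180°, 180°]: 24.69°.
Δφ = 51.88 − 53.02 = -1.14°.
a = sin²(Δφ/2) + cos φ₁ · cos φ₂ · sin²(Δλ/2) = 0.017072.
c = 2·atan2(√a, √(1−a)) = 0.26207 rad → d = 6371·c ≈ 1669.66 km.

1670 km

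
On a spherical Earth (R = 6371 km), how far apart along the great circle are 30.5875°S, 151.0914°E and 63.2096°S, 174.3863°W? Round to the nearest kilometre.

Δλ = -174.3863 − 151.0914 = -325.4777°; wrapped into (−180°, 180°]: 34.5223°.
Δφ = -63.2096 − -30.5875 = -32.6221°.
a = sin²(Δφ/2) + cos φ₁ · cos φ₂ · sin²(Δλ/2) = 0.113041.
c = 2·atan2(√a, √(1−a)) = 0.68579 rad → d = 6371·c ≈ 4369.18 km.

4369 km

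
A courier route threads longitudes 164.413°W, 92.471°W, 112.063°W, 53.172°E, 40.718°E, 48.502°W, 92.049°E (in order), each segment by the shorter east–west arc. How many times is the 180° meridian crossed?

0

Leg 1: -164.413° → -92.471°, shortest Δλ = 71.942° (east) — does not cross 180°.
Leg 2: -92.471° → -112.063°, shortest Δλ = -19.592° (west) — does not cross 180°.
Leg 3: -112.063° → +53.172°, shortest Δλ = 165.235° (east) — does not cross 180°.
Leg 4: +53.172° → +40.718°, shortest Δλ = -12.454° (west) — does not cross 180°.
Leg 5: +40.718° → -48.502°, shortest Δλ = -89.22° (west) — does not cross 180°.
Leg 6: -48.502° → +92.049°, shortest Δλ = 140.551° (east) — does not cross 180°.
Total crossings: 0.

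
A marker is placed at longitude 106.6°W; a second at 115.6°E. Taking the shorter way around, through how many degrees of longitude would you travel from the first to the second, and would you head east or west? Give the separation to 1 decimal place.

137.8° west

Raw difference: 115.6 − -106.6 = 222.2°.
Normalise into (−180°, 180°]: 222.2° − 360° = -137.8°.
Negative ⇒ the second point lies to the west; separation 137.8°.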